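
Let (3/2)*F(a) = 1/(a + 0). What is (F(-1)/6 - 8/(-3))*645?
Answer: 4945/3 ≈ 1648.3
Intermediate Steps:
F(a) = 2/(3*a) (F(a) = 2/(3*(a + 0)) = 2/(3*a))
(F(-1)/6 - 8/(-3))*645 = (((⅔)/(-1))/6 - 8/(-3))*645 = (((⅔)*(-1))*(⅙) - 8*(-⅓))*645 = (-⅔*⅙ + 8/3)*645 = (-⅑ + 8/3)*645 = (23/9)*645 = 4945/3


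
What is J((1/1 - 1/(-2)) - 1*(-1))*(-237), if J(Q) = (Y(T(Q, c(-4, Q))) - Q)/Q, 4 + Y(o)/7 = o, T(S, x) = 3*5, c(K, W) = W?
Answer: -35313/5 ≈ -7062.6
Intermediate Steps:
T(S, x) = 15
Y(o) = -28 + 7*o
J(Q) = (77 - Q)/Q (J(Q) = ((-28 + 7*15) - Q)/Q = ((-28 + 105) - Q)/Q = (77 - Q)/Q)
J((1/1 - 1/(-2)) - 1*(-1))*(-237) = ((77 - ((1/1 - 1/(-2)) - 1*(-1)))/((1/1 - 1/(-2)) - 1*(-1)))*(-237) = ((77 - ((1*1 - 1*(-½)) + 1))/((1*1 - 1*(-½)) + 1))*(-237) = ((77 - ((1 + ½) + 1))/((1 + ½) + 1))*(-237) = ((77 - (3/2 + 1))/(3/2 + 1))*(-237) = ((77 - 1*5/2)/(5/2))*(-237) = (2*(77 - 5/2)/5)*(-237) = ((⅖)*(149/2))*(-237) = (149/5)*(-237) = -35313/5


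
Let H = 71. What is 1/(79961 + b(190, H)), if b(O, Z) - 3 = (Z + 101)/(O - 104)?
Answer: 1/79966 ≈ 1.2505e-5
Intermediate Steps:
b(O, Z) = 3 + (101 + Z)/(-104 + O) (b(O, Z) = 3 + (Z + 101)/(O - 104) = 3 + (101 + Z)/(-104 + O))
1/(79961 + b(190, H)) = 1/(79961 + (-211 + 71 + 3*190)/(-104 + 190)) = 1/(79961 + (-211 + 71 + 570)/86) = 1/(79961 + (1/86)*430) = 1/(79961 + 5) = 1/79966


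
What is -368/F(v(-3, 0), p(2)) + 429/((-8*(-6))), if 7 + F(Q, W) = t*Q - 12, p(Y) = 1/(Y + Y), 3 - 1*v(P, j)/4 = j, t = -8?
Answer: 971/80 ≈ 12.137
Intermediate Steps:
v(P, j) = 12 - 4*j
p(Y) = 1/(2*Y)
F(Q, W) = -19 - 8*Q (F(Q, W) = -7 + (-8*Q - 12) = -7 + (-12 - 8*Q) = -19 - 8*Q)
-368/F(v(-3, 0), p(2)) + 429/((-8*(-6))) = -368/(-19 - 8*(12 - 4*0)) + 429/((-8*(-6))) = -368/(-19 - 8*(12 + 0)) + 429/48 = -368/(-19 - 8*12) + 429*(1/48) = -368/(-19 - 96) + 143/16 = -368/(-115) + 143/16 = -368*(-1/115) + 143/16 = 16/5 + 143/16 = 971/80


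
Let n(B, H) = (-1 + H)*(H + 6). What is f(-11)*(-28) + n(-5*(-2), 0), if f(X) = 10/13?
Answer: -358/13 ≈ -27.538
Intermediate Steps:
f(X) = 10/13 (f(X) = 10*(1/13) = 10/13)
n(B, H) = (-1 + H)*(6 + H)
f(-11)*(-28) + n(-5*(-2), 0) = (10/13)*(-28) + (-6 + 0² + 5*0) = -280/13 + (-6 + 0 + 0) = -280/13 - 6 = -358/13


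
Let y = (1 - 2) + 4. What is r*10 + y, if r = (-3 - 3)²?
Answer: 363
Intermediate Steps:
r = 36 (r = (-6)² = 36)
y = 3 (y = -1 + 4 = 3)
r*10 + y = 36*10 + 3 = 360 + 3 = 363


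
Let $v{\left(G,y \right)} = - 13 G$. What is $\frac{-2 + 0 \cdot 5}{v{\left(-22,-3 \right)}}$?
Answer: $- \frac{1}{143} \approx -0.006993$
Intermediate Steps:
$\frac{-2 + 0 \cdot 5}{v{\left(-22,-3 \right)}} = \frac{-2 + 0 \cdot 5}{\left(-13\right) \left(-22\right)} = \frac{-2 + 0}{286} = \left(-2\right) \frac{1}{286} = - \frac{1}{143}$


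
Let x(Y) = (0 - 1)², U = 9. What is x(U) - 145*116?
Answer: -16819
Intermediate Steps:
x(Y) = 1 (x(Y) = (-1)² = 1)
x(U) - 145*116 = 1 - 145*116 = 1 - 16820 = -16819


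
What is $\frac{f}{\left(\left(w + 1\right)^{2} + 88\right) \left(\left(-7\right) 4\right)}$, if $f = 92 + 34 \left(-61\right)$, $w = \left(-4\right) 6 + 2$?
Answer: $\frac{991}{7406} \approx 0.13381$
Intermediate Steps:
$w = -22$ ($w = -24 + 2 = -22$)
$f = -1982$ ($f = 92 - 2074 = -1982$)
$\frac{f}{\left(\left(w + 1\right)^{2} + 88\right) \left(\left(-7\right) 4\right)} = - \frac{1982}{\left(\left(-22 + 1\right)^{2} + 88\right) \left(\left(-7\right) 4\right)} = - \frac{1982}{\left(\left(-21\right)^{2} + 88\right) \left(-28\right)} = - \frac{1982}{\left(441 + 88\right) \left(-28\right)} = - \frac{1982}{529 \left(-28\right)} = - \frac{1982}{-14812} = \left(-1982\right) \left(- \frac{1}{14812}\right) = \frac{991}{7406}$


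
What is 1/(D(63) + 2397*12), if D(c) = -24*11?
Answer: 1/28500 ≈ 3.5088e-5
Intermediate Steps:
D(c) = -264
1/(D(63) + 2397*12) = 1/(-264 + 2397*12) = 1/(-264 + 28764) = 1/28500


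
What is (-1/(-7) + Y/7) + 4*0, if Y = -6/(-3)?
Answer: 3/7 ≈ 0.42857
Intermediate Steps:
Y = 2 (Y = -6*(-1/3) = 2)
(-1/(-7) + Y/7) + 4*0 = (-1/(-7) + 2/7) + 4*0 = (-1*(-1/7) + 2*(1/7)) + 0 = (1/7 + 2/7) + 0 = 3/7 + 0 = 3/7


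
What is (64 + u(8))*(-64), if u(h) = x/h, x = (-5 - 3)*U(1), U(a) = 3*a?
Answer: -3904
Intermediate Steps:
x = -24 (x = (-5 - 3)*(3*1) = -8*3 = -24)
u(h) = -24/h
(64 + u(8))*(-64) = (64 - 24/8)*(-64) = (64 - 24*⅛)*(-64) = (64 - 3)*(-64) = 61*(-64) = -3904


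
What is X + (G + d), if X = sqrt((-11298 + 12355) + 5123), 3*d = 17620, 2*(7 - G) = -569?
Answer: 36989/6 + 2*sqrt(1545) ≈ 6243.4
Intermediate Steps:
G = 583/2 (G = 7 - 1/2*(-569) = 7 + 569/2 = 583/2 ≈ 291.50)
d = 17620/3 (d = (1/3)*17620 = 17620/3 ≈ 5873.3)
X = 2*sqrt(1545) (X = sqrt(1057 + 5123) = sqrt(6180) = 2*sqrt(1545) ≈ 78.613)
X + (G + d) = 2*sqrt(1545) + (583/2 + 17620/3) = 2*sqrt(1545) + 36989/6 = 36989/6 + 2*sqrt(1545)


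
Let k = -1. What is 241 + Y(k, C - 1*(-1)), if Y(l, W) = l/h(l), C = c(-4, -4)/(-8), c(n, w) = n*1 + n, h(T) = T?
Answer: 242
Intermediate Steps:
c(n, w) = 2*n (c(n, w) = n + n = 2*n)
C = 1 (C = (2*(-4))/(-8) = -8*(-⅛) = 1)
Y(l, W) = 1 (Y(l, W) = l/l = 1)
241 + Y(k, C - 1*(-1)) = 241 + 1 = 242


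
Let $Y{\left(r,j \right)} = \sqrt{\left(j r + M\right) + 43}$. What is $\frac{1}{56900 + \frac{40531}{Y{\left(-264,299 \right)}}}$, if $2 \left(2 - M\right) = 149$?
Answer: $\frac{4493136950}{255661135216961} + \frac{40531 i \sqrt{315862}}{511322270433922} \approx 1.7575 \cdot 10^{-5} + 4.4549 \cdot 10^{-8} i$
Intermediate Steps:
$M = - \frac{145}{2}$ ($M = 2 - \frac{149}{2} = - \frac{145}{2} \approx -72.5$)
$Y{\left(r,j \right)} = \sqrt{- \frac{59}{2} + j r}$ ($Y{\left(r,j \right)} = \sqrt{\left(j r - \frac{145}{2}\right) + 43} = \sqrt{\left(- \frac{145}{2} + j r\right) + 43} = \sqrt{- \frac{59}{2} + j r}$)
$\frac{1}{56900 + \frac{40531}{Y{\left(-264,299 \right)}}} = \frac{1}{56900 + \frac{40531}{\frac{1}{2} \sqrt{-118 + 4 \cdot 299 \left(-264\right)}}} = \frac{1}{56900 + \frac{40531}{\frac{1}{2} \sqrt{-118 - 315744}}} = \frac{1}{56900 + \frac{40531}{\frac{1}{2} \sqrt{-315862}}} = \frac{1}{56900 + \frac{40531}{\frac{1}{2} i \sqrt{315862}}} = \frac{1}{56900 + 40531 \left(- \frac{i \sqrt{315862}}{157931}\right)} = \frac{1}{56900 - \frac{40531 i \sqrt{315862}}{157931}}$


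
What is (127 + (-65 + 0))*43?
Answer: 2666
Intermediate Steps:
(127 + (-65 + 0))*43 = (127 - 65)*43 = 62*43 = 2666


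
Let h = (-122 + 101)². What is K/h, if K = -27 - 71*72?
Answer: -571/49 ≈ -11.653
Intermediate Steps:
K = -5139 (K = -27 - 5112 = -5139)
h = 441 (h = (-21)² = 441)
K/h = -5139/441 = -5139*1/441 = -571/49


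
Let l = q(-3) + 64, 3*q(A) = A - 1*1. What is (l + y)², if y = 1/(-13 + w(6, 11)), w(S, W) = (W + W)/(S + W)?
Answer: 1395844321/356409 ≈ 3916.4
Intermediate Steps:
w(S, W) = 2*W/(S + W) (w(S, W) = (2*W)/(S + W) = 2*W/(S + W))
q(A) = -⅓ + A/3 (q(A) = (A - 1*1)/3 = (A - 1)/3 = (-1 + A)/3 = -⅓ + A/3)
l = 188/3 (l = (-⅓ + (⅓)*(-3)) + 64 = (-⅓ - 1) + 64 = -4/3 + 64 = 188/3 ≈ 62.667)
y = -17/199 (y = 1/(-13 + 2*11/(6 + 11)) = 1/(-13 + 2*11/17) = 1/(-13 + 2*11*(1/17)) = 1/(-13 + 22/17) = 1/(-199/17) = -17/199 ≈ -0.085427)
(l + y)² = (188/3 - 17/199)² = (37361/597)² = 1395844321/356409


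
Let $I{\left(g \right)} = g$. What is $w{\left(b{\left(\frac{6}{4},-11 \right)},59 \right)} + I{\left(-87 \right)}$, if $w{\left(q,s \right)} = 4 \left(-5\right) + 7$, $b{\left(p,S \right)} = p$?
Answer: $-100$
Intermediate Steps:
$w{\left(q,s \right)} = -13$ ($w{\left(q,s \right)} = -20 + 7 = -13$)
$w{\left(b{\left(\frac{6}{4},-11 \right)},59 \right)} + I{\left(-87 \right)} = -13 - 87 = -100$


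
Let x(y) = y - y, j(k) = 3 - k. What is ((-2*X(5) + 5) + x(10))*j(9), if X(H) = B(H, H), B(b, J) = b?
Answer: 30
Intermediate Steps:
X(H) = H
x(y) = 0
((-2*X(5) + 5) + x(10))*j(9) = ((-2*5 + 5) + 0)*(3 - 1*9) = ((-10 + 5) + 0)*(3 - 9) = (-5 + 0)*(-6) = -5*(-6) = 30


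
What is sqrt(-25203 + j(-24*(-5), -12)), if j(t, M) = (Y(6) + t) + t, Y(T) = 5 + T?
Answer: 2*I*sqrt(6238) ≈ 157.96*I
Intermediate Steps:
j(t, M) = 11 + 2*t (j(t, M) = ((5 + 6) + t) + t = (11 + t) + t = 11 + 2*t)
sqrt(-25203 + j(-24*(-5), -12)) = sqrt(-25203 + (11 + 2*(-24*(-5)))) = sqrt(-25203 + (11 + 2*120)) = sqrt(-25203 + (11 + 240)) = sqrt(-25203 + 251) = sqrt(-24952) = 2*I*sqrt(6238)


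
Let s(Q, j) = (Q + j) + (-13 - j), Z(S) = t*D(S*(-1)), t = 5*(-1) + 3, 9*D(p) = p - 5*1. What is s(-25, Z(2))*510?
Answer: -19380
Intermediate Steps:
D(p) = -5/9 + p/9 (D(p) = (p - 5*1)/9 = (p - 5)/9 = (-5 + p)/9 = -5/9 + p/9)
t = -2 (t = -5 + 3 = -2)
Z(S) = 10/9 + 2*S/9 (Z(S) = -2*(-5/9 + (S*(-1))/9) = -2*(-5/9 + (-S)/9) = -2*(-5/9 - S/9) = 10/9 + 2*S/9)
s(Q, j) = -13 + Q
s(-25, Z(2))*510 = (-13 - 25)*510 = -38*510 = -19380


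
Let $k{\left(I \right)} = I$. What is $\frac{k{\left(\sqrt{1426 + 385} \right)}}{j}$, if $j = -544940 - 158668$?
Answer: $- \frac{\sqrt{1811}}{703608} \approx -6.0482 \cdot 10^{-5}$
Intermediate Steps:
$j = -703608$
$\frac{k{\left(\sqrt{1426 + 385} \right)}}{j} = \frac{\sqrt{1426 + 385}}{-703608} = \sqrt{1811} \left(- \frac{1}{703608}\right) = - \frac{\sqrt{1811}}{703608}$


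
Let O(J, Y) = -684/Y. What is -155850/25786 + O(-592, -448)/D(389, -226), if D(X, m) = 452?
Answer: -3942670497/652695232 ≈ -6.0406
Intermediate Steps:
-155850/25786 + O(-592, -448)/D(389, -226) = -155850/25786 - 684/(-448)/452 = -155850*1/25786 - 684*(-1/448)*(1/452) = -77925/12893 + (171/112)*(1/452) = -77925/12893 + 171/50624 = -3942670497/652695232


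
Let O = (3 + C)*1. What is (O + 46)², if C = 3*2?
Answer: 3025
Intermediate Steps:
C = 6
O = 9 (O = (3 + 6)*1 = 9*1 = 9)
(O + 46)² = (9 + 46)² = 55² = 3025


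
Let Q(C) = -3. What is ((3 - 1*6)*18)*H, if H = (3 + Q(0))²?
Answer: 0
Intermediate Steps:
H = 0 (H = (3 - 3)² = 0² = 0)
((3 - 1*6)*18)*H = ((3 - 1*6)*18)*0 = ((3 - 6)*18)*0 = -3*18*0 = -54*0 = 0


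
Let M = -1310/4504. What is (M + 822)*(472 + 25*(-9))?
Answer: 457070783/2252 ≈ 2.0296e+5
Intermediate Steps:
M = -655/2252 (M = -1310*1/4504 = -655/2252 ≈ -0.29085)
(M + 822)*(472 + 25*(-9)) = (-655/2252 + 822)*(472 + 25*(-9)) = 1850489*(472 - 225)/2252 = (1850489/2252)*247 = 457070783/2252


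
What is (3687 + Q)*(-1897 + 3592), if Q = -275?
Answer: 5783340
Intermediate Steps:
(3687 + Q)*(-1897 + 3592) = (3687 - 275)*(-1897 + 3592) = 3412*1695 = 5783340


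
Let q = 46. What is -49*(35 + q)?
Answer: -3969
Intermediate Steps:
-49*(35 + q) = -49*(35 + 46) = -49*81 = -3969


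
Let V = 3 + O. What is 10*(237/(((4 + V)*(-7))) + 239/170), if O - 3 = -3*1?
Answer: -28579/833 ≈ -34.309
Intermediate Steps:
O = 0 (O = 3 - 3*1 = 3 - 3 = 0)
V = 3 (V = 3 + 0 = 3)
10*(237/(((4 + V)*(-7))) + 239/170) = 10*(237/(((4 + 3)*(-7))) + 239/170) = 10*(237/((7*(-7))) + 239*(1/170)) = 10*(237/(-49) + 239/170) = 10*(237*(-1/49) + 239/170) = 10*(-237/49 + 239/170) = 10*(-28579/8330) = -28579/833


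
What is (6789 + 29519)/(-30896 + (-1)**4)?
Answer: -36308/30895 ≈ -1.1752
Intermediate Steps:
(6789 + 29519)/(-30896 + (-1)**4) = 36308/(-30896 + 1) = 36308/(-30895) = 36308*(-1/30895) = -36308/30895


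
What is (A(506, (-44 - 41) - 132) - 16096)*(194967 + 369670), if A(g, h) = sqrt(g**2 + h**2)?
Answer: -9088397152 + 14115925*sqrt(485) ≈ -8.7775e+9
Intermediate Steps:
(A(506, (-44 - 41) - 132) - 16096)*(194967 + 369670) = (sqrt(506**2 + ((-44 - 41) - 132)**2) - 16096)*(194967 + 369670) = (sqrt(256036 + (-85 - 132)**2) - 16096)*564637 = (sqrt(256036 + (-217)**2) - 16096)*564637 = (sqrt(256036 + 47089) - 16096)*564637 = (sqrt(303125) - 16096)*564637 = (25*sqrt(485) - 16096)*564637 = (-16096 + 25*sqrt(485))*564637 = -9088397152 + 14115925*sqrt(485)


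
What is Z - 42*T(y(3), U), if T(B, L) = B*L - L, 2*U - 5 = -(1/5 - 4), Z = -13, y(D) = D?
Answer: -1913/5 ≈ -382.60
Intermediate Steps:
U = 22/5 (U = 5/2 + (-(1/5 - 4))/2 = 5/2 + (-1*(-19/5))/2 = 5/2 + (1/2)*(19/5) = 5/2 + 19/10 = 22/5 ≈ 4.4000)
T(B, L) = -L + B*L
Z - 42*T(y(3), U) = -13 - 924*(-1 + 3)/5 = -13 - 924*2/5 = -13 - 42*44/5 = -13 - 1848/5 = -1913/5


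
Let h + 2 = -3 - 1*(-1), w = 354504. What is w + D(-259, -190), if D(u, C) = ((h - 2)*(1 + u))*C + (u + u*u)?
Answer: 127206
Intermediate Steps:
h = -4 (h = -2 + (-3 - 1*(-1)) = -2 + (-3 + 1) = -2 - 2 = -4)
D(u, C) = u + u**2 + C*(-6 - 6*u) (D(u, C) = ((-4 - 2)*(1 + u))*C + (u + u*u) = (-6*(1 + u))*C + (u + u**2) = (-6 - 6*u)*C + (u + u**2) = C*(-6 - 6*u) + (u + u**2) = u + u**2 + C*(-6 - 6*u))
w + D(-259, -190) = 354504 + (-259 + (-259)**2 - 6*(-190) - 6*(-190)*(-259)) = 354504 + (-259 + 67081 + 1140 - 295260) = 354504 - 227298 = 127206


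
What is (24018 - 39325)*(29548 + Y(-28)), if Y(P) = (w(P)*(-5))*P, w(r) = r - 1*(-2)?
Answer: -396573756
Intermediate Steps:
w(r) = 2 + r (w(r) = r + 2 = 2 + r)
Y(P) = P*(-10 - 5*P) (Y(P) = ((2 + P)*(-5))*P = (-10 - 5*P)*P = P*(-10 - 5*P))
(24018 - 39325)*(29548 + Y(-28)) = (24018 - 39325)*(29548 - 5*(-28)*(2 - 28)) = -15307*(29548 - 5*(-28)*(-26)) = -15307*(29548 - 3640) = -15307*25908 = -396573756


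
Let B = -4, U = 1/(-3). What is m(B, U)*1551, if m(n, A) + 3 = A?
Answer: -5170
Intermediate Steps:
U = -⅓ ≈ -0.33333
m(n, A) = -3 + A
m(B, U)*1551 = (-3 - ⅓)*1551 = -10/3*1551 = -5170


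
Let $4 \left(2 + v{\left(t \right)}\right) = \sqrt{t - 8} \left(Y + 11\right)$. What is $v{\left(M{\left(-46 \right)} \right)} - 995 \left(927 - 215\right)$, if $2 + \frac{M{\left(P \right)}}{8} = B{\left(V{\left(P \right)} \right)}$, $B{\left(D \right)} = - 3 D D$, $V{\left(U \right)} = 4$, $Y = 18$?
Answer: $-708442 + \frac{29 i \sqrt{102}}{2} \approx -7.0844 \cdot 10^{5} + 146.44 i$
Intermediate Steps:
$B{\left(D \right)} = - 3 D^{2}$
$M{\left(P \right)} = -400$ ($M{\left(P \right)} = -16 + 8 \left(- 3 \cdot 4^{2}\right) = -16 + 8 \left(\left(-3\right) 16\right) = -16 + 8 \left(-48\right) = -16 - 384 = -400$)
$v{\left(t \right)} = -2 + \frac{29 \sqrt{-8 + t}}{4}$ ($v{\left(t \right)} = -2 + \frac{\sqrt{t - 8} \left(18 + 11\right)}{4} = -2 + \frac{\sqrt{-8 + t} 29}{4} = -2 + \frac{29 \sqrt{-8 + t}}{4}$)
$v{\left(M{\left(-46 \right)} \right)} - 995 \left(927 - 215\right) = \left(-2 + \frac{29 \sqrt{-8 - 400}}{4}\right) - 995 \left(927 - 215\right) = \left(-2 + \frac{29 \sqrt{-408}}{4}\right) - 995 \cdot 712 = \left(-2 + \frac{29 \cdot 2 i \sqrt{102}}{4}\right) - 708440 = \left(-2 + \frac{29 i \sqrt{102}}{2}\right) - 708440 = -708442 + \frac{29 i \sqrt{102}}{2}$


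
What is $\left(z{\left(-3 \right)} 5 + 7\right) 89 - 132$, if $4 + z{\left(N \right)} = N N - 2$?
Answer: $1826$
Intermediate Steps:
$z{\left(N \right)} = -6 + N^{2}$ ($z{\left(N \right)} = -4 + \left(N N - 2\right) = -4 + \left(N^{2} - 2\right) = -4 + \left(-2 + N^{2}\right) = -6 + N^{2}$)
$\left(z{\left(-3 \right)} 5 + 7\right) 89 - 132 = \left(\left(-6 + \left(-3\right)^{2}\right) 5 + 7\right) 89 - 132 = \left(\left(-6 + 9\right) 5 + 7\right) 89 - 132 = \left(3 \cdot 5 + 7\right) 89 - 132 = \left(15 + 7\right) 89 - 132 = 22 \cdot 89 - 132 = 1958 - 132 = 1826$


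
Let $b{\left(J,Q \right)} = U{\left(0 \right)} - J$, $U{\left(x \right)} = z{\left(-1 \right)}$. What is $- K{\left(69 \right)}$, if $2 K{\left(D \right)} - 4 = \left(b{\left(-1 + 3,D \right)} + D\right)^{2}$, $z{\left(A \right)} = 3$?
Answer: $-2452$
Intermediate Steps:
$U{\left(x \right)} = 3$
$b{\left(J,Q \right)} = 3 - J$
$K{\left(D \right)} = 2 + \frac{\left(1 + D\right)^{2}}{2}$ ($K{\left(D \right)} = 2 + \frac{\left(\left(3 - \left(-1 + 3\right)\right) + D\right)^{2}}{2} = 2 + \frac{\left(\left(3 - 2\right) + D\right)^{2}}{2} = 2 + \frac{\left(1 + D\right)^{2}}{2}$)
$- K{\left(69 \right)} = - (2 + \frac{\left(1 + 69\right)^{2}}{2}) = - (2 + \frac{70^{2}}{2}) = - (2 + \frac{1}{2} \cdot 4900) = - (2 + 2450) = \left(-1\right) 2452 = -2452$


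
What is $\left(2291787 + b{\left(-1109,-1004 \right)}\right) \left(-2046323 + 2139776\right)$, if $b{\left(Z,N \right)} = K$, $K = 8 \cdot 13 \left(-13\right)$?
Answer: $214048022055$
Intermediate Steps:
$K = -1352$ ($K = 104 \left(-13\right) = -1352$)
$b{\left(Z,N \right)} = -1352$
$\left(2291787 + b{\left(-1109,-1004 \right)}\right) \left(-2046323 + 2139776\right) = \left(2291787 - 1352\right) \left(-2046323 + 2139776\right) = 2290435 \cdot 93453 = 214048022055$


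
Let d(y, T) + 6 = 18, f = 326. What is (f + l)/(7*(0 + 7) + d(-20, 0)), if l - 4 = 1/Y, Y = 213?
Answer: 70291/12993 ≈ 5.4099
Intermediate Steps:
d(y, T) = 12 (d(y, T) = -6 + 18 = 12)
l = 853/213 (l = 4 + 1/213 = 853/213 ≈ 4.0047)
(f + l)/(7*(0 + 7) + d(-20, 0)) = (326 + 853/213)/(7*(0 + 7) + 12) = 70291/(213*(7*7 + 12)) = 70291/(213*(49 + 12)) = (70291/213)/61 = (70291/213)*(1/61) = 70291/12993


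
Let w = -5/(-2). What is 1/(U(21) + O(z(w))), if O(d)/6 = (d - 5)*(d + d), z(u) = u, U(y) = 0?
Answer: -1/75 ≈ -0.013333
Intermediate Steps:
w = 5/2 (w = -5*(-½) = 5/2 ≈ 2.5000)
O(d) = 12*d*(-5 + d) (O(d) = 6*((d - 5)*(d + d)) = 6*((-5 + d)*(2*d)) = 6*(2*d*(-5 + d)) = 12*d*(-5 + d))
1/(U(21) + O(z(w))) = 1/(0 + 12*(5/2)*(-5 + 5/2)) = 1/(0 + 12*(5/2)*(-5/2)) = 1/(0 - 75) = 1/(-75) = -1/75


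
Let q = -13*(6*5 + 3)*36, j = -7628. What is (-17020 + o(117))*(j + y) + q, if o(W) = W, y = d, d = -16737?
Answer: 411826151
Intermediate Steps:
y = -16737
q = -15444 (q = -13*(30 + 3)*36 = -13*33*36 = -429*36 = -15444)
(-17020 + o(117))*(j + y) + q = (-17020 + 117)*(-7628 - 16737) - 15444 = -16903*(-24365) - 15444 = 411841595 - 15444 = 411826151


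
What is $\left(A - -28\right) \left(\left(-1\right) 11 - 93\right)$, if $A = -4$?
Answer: $-2496$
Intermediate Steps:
$\left(A - -28\right) \left(\left(-1\right) 11 - 93\right) = \left(-4 - -28\right) \left(\left(-1\right) 11 - 93\right) = \left(-4 + 28\right) \left(-11 - 93\right) = 24 \left(-104\right) = -2496$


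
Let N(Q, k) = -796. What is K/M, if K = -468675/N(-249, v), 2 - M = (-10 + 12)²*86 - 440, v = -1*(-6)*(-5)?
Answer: 468675/78008 ≈ 6.0080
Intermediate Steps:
v = -30 (v = 6*(-5) = -30)
M = 98 (M = 2 - ((-10 + 12)²*86 - 440) = 2 - (2²*86 - 440) = 2 - (4*86 - 440) = 2 - (344 - 440) = 2 - 1*(-96) = 2 + 96 = 98)
K = 468675/796 (K = -468675/(-796) = -468675*(-1/796) = 468675/796 ≈ 588.79)
K/M = (468675/796)/98 = (468675/796)*(1/98) = 468675/78008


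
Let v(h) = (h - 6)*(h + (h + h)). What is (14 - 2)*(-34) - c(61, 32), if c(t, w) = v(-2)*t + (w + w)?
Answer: -3400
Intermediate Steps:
v(h) = 3*h*(-6 + h) (v(h) = (-6 + h)*(h + 2*h) = (-6 + h)*(3*h) = 3*h*(-6 + h))
c(t, w) = 2*w + 48*t (c(t, w) = (3*(-2)*(-6 - 2))*t + (w + w) = (3*(-2)*(-8))*t + 2*w = 48*t + 2*w = 2*w + 48*t)
(14 - 2)*(-34) - c(61, 32) = (14 - 2)*(-34) - (2*32 + 48*61) = 12*(-34) - (64 + 2928) = -408 - 1*2992 = -408 - 2992 = -3400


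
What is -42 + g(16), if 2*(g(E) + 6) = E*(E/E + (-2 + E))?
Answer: 72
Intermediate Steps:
g(E) = -6 + E*(-1 + E)/2 (g(E) = -6 + (E*(E/E + (-2 + E)))/2 = -6 + (E*(1 + (-2 + E)))/2 = -6 + (E*(-1 + E))/2 = -6 + E*(-1 + E)/2)
-42 + g(16) = -42 + (-6 + (½)*16² - ½*16) = -42 + (-6 + (½)*256 - 8) = -42 + (-6 + 128 - 8) = -42 + 114 = 72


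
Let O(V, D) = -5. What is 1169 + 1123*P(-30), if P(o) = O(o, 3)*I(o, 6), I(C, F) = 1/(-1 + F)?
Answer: 46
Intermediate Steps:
P(o) = -1 (P(o) = -5/(-1 + 6) = -5/5 = -5*⅕ = -1)
1169 + 1123*P(-30) = 1169 + 1123*(-1) = 1169 - 1123 = 46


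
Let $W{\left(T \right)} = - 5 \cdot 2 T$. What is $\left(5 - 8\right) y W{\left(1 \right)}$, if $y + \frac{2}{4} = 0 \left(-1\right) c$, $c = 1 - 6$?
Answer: $-15$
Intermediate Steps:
$W{\left(T \right)} = - 10 T$
$c = -5$ ($c = 1 - 6 = -5$)
$y = - \frac{1}{2}$ ($y = - \frac{1}{2} + 0 \left(-1\right) \left(-5\right) = - \frac{1}{2} + 0 \left(-5\right) = - \frac{1}{2} + 0 = - \frac{1}{2} \approx -0.5$)
$\left(5 - 8\right) y W{\left(1 \right)} = \left(5 - 8\right) \left(- \frac{1}{2}\right) \left(\left(-10\right) 1\right) = \left(5 - 8\right) \left(- \frac{1}{2}\right) \left(-10\right) = \left(-3\right) \left(- \frac{1}{2}\right) \left(-10\right) = \frac{3}{2} \left(-10\right) = -15$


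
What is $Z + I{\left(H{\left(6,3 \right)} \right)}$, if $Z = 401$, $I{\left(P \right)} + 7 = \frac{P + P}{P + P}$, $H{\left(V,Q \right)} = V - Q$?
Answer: $395$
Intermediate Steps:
$I{\left(P \right)} = -6$ ($I{\left(P \right)} = -7 + \frac{P + P}{P + P} = -7 + \frac{2 P}{2 P} = -7 + 2 P \frac{1}{2 P} = -7 + 1 = -6$)
$Z + I{\left(H{\left(6,3 \right)} \right)} = 401 - 6 = 395$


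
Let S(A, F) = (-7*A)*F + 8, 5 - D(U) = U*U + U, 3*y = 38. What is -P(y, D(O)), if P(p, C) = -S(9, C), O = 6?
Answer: 2339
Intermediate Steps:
y = 38/3 (y = (⅓)*38 = 38/3 ≈ 12.667)
D(U) = 5 - U - U² (D(U) = 5 - (U*U + U) = 5 - (U² + U) = 5 - (U + U²) = 5 + (-U - U²) = 5 - U - U²)
S(A, F) = 8 - 7*A*F (S(A, F) = -7*A*F + 8 = 8 - 7*A*F)
P(p, C) = -8 + 63*C (P(p, C) = -(8 - 7*9*C) = -(8 - 63*C) = -8 + 63*C)
-P(y, D(O)) = -(-8 + 63*(5 - 1*6 - 1*6²)) = -(-8 + 63*(5 - 6 - 1*36)) = -(-8 + 63*(5 - 6 - 36)) = -(-8 + 63*(-37)) = -(-8 - 2331) = -1*(-2339) = 2339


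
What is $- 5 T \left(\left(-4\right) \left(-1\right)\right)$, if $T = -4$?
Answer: $80$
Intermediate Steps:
$- 5 T \left(\left(-4\right) \left(-1\right)\right) = \left(-5\right) \left(-4\right) \left(\left(-4\right) \left(-1\right)\right) = 20 \cdot 4 = 80$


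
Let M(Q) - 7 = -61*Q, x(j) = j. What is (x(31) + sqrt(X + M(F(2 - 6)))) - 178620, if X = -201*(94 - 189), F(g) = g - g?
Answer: -178589 + sqrt(19102) ≈ -1.7845e+5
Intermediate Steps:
F(g) = 0
X = 19095 (X = -201*(-95) = 19095)
M(Q) = 7 - 61*Q
(x(31) + sqrt(X + M(F(2 - 6)))) - 178620 = (31 + sqrt(19095 + (7 - 61*0))) - 178620 = (31 + sqrt(19095 + (7 + 0))) - 178620 = (31 + sqrt(19095 + 7)) - 178620 = (31 + sqrt(19102)) - 178620 = -178589 + sqrt(19102)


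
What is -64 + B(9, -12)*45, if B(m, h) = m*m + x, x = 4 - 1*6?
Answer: 3491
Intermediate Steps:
x = -2 (x = 4 - 6 = -2)
B(m, h) = -2 + m² (B(m, h) = m*m - 2 = m² - 2 = -2 + m²)
-64 + B(9, -12)*45 = -64 + (-2 + 9²)*45 = -64 + (-2 + 81)*45 = -64 + 79*45 = -64 + 3555 = 3491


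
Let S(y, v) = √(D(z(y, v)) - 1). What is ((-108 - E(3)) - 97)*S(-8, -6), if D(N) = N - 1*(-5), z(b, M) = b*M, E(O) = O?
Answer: -416*√13 ≈ -1499.9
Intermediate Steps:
z(b, M) = M*b
D(N) = 5 + N (D(N) = N + 5 = 5 + N)
S(y, v) = √(4 + v*y) (S(y, v) = √((5 + v*y) - 1) = √(4 + v*y))
((-108 - E(3)) - 97)*S(-8, -6) = ((-108 - 1*3) - 97)*√(4 - 6*(-8)) = ((-108 - 3) - 97)*√(4 + 48) = (-111 - 97)*√52 = -416*√13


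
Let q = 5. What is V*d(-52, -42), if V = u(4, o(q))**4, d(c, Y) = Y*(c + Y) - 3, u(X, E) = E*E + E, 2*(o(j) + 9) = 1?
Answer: 16680448715625/256 ≈ 6.5158e+10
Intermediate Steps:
o(j) = -17/2 (o(j) = -9 + (1/2)*1 = -9 + 1/2 = -17/2)
u(X, E) = E + E**2 (u(X, E) = E**2 + E = E + E**2)
d(c, Y) = -3 + Y*(Y + c) (d(c, Y) = Y*(Y + c) - 3 = -3 + Y*(Y + c))
V = 4228250625/256 (V = (-17*(1 - 17/2)/2)**4 = (-17/2*(-15/2))**4 = (255/4)**4 = 4228250625/256 ≈ 1.6517e+7)
V*d(-52, -42) = 4228250625*(-3 + (-42)**2 - 42*(-52))/256 = 4228250625*(-3 + 1764 + 2184)/256 = (4228250625/256)*3945 = 16680448715625/256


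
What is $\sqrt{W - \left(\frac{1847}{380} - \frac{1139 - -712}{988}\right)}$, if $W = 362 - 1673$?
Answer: $\frac{i \sqrt{2004125890}}{1235} \approx 36.249 i$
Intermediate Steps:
$W = -1311$
$\sqrt{W - \left(\frac{1847}{380} - \frac{1139 - -712}{988}\right)} = \sqrt{-1311 - \left(\frac{1847}{380} - \frac{1139 - -712}{988}\right)} = \sqrt{-1311 - \left(\frac{1847}{380} - \left(1139 + 712\right) \frac{1}{988}\right)} = \sqrt{-1311 + \left(1851 \cdot \frac{1}{988} - \frac{1847}{380}\right)} = \sqrt{-1311 + \left(\frac{1851}{988} - \frac{1847}{380}\right)} = \sqrt{-1311 - \frac{3689}{1235}} = \sqrt{- \frac{1622774}{1235}} = \frac{i \sqrt{2004125890}}{1235}$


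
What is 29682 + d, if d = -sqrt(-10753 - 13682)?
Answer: 29682 - 3*I*sqrt(2715) ≈ 29682.0 - 156.32*I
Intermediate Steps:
d = -3*I*sqrt(2715) (d = -sqrt(-24435) = -3*I*sqrt(2715) ≈ -156.32*I)
29682 + d = 29682 - 3*I*sqrt(2715)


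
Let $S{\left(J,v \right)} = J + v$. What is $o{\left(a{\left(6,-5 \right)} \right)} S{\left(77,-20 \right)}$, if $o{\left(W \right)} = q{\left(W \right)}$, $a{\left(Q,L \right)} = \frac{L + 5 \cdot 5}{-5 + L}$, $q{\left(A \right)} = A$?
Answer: $-114$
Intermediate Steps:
$a{\left(Q,L \right)} = \frac{25 + L}{-5 + L}$ ($a{\left(Q,L \right)} = \frac{L + 25}{-5 + L} = \frac{25 + L}{-5 + L}$)
$o{\left(W \right)} = W$
$o{\left(a{\left(6,-5 \right)} \right)} S{\left(77,-20 \right)} = \frac{25 - 5}{-5 - 5} \left(77 - 20\right) = \frac{1}{-10} \cdot 20 \cdot 57 = \left(- \frac{1}{10}\right) 20 \cdot 57 = \left(-2\right) 57 = -114$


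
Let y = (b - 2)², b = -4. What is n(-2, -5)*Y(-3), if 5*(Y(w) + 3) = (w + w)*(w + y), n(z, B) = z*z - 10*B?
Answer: -11502/5 ≈ -2300.4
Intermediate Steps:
n(z, B) = z² - 10*B
y = 36 (y = (-4 - 2)² = (-6)² = 36)
Y(w) = -3 + 2*w*(36 + w)/5 (Y(w) = -3 + ((w + w)*(w + 36))/5 = -3 + ((2*w)*(36 + w))/5 = -3 + (2*w*(36 + w))/5 = -3 + 2*w*(36 + w)/5)
n(-2, -5)*Y(-3) = ((-2)² - 10*(-5))*(-3 + (⅖)*(-3)² + (72/5)*(-3)) = (4 + 50)*(-3 + (⅖)*9 - 216/5) = 54*(-3 + 18/5 - 216/5) = 54*(-213/5) = -11502/5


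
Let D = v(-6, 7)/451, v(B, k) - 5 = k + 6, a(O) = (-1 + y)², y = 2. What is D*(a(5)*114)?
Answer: 2052/451 ≈ 4.5499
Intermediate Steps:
a(O) = 1 (a(O) = (-1 + 2)² = 1² = 1)
v(B, k) = 11 + k (v(B, k) = 5 + (k + 6) = 5 + (6 + k) = 11 + k)
D = 18/451 (D = (11 + 7)/451 = 18*(1/451) = 18/451 ≈ 0.039911)
D*(a(5)*114) = 18*(1*114)/451 = (18/451)*114 = 2052/451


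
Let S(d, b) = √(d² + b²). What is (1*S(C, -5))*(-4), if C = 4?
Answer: -4*√41 ≈ -25.612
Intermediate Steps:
S(d, b) = √(b² + d²)
(1*S(C, -5))*(-4) = (1*√((-5)² + 4²))*(-4) = (1*√(25 + 16))*(-4) = (1*√41)*(-4) = √41*(-4) = -4*√41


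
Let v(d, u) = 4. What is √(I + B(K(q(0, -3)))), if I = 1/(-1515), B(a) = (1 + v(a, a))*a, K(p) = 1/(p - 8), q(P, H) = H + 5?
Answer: 19*I*√21210/3030 ≈ 0.91323*I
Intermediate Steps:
q(P, H) = 5 + H
K(p) = 1/(-8 + p)
B(a) = 5*a (B(a) = (1 + 4)*a = 5*a)
I = -1/1515 ≈ -0.00066007
√(I + B(K(q(0, -3)))) = √(-1/1515 + 5/(-8 + (5 - 3))) = √(-1/1515 + 5/(-8 + 2)) = √(-1/1515 + 5/(-6)) = √(-1/1515 + 5*(-⅙)) = √(-1/1515 - ⅚) = √(-2527/3030) = 19*I*√21210/3030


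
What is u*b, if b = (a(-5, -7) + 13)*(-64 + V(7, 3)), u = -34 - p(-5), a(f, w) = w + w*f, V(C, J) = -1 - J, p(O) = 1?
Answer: 97580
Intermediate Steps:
a(f, w) = w + f*w
u = -35 (u = -34 - 1*1 = -34 - 1 = -35)
b = -2788 (b = (-7*(1 - 5) + 13)*(-64 + (-1 - 1*3)) = (-7*(-4) + 13)*(-64 + (-1 - 3)) = (28 + 13)*(-64 - 4) = 41*(-68) = -2788)
u*b = -35*(-2788) = 97580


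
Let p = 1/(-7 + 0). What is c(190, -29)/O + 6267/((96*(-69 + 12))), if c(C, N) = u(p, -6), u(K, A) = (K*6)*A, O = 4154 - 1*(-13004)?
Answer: -125417885/109536672 ≈ -1.1450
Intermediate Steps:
O = 17158 (O = 4154 + 13004 = 17158)
p = -⅐ (p = 1/(-7) = -⅐ ≈ -0.14286)
u(K, A) = 6*A*K (u(K, A) = (6*K)*A = 6*A*K)
c(C, N) = 36/7 (c(C, N) = 6*(-6)*(-⅐) = 36/7)
c(190, -29)/O + 6267/((96*(-69 + 12))) = (36/7)/17158 + 6267/((96*(-69 + 12))) = (36/7)*(1/17158) + 6267/((96*(-57))) = 18/60053 + 6267/(-5472) = 18/60053 + 6267*(-1/5472) = 18/60053 - 2089/1824 = -125417885/109536672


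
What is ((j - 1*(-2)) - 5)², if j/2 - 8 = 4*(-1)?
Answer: 25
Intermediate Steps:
j = 8 (j = 16 + 2*(4*(-1)) = 16 + 2*(-4) = 16 - 8 = 8)
((j - 1*(-2)) - 5)² = ((8 - 1*(-2)) - 5)² = ((8 + 2) - 5)² = (10 - 5)² = 5² = 25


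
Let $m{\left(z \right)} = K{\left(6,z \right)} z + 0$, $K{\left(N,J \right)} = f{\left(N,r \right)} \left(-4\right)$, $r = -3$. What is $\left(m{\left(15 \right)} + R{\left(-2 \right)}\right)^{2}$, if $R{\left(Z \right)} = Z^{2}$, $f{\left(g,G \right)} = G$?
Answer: $33856$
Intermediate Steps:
$K{\left(N,J \right)} = 12$ ($K{\left(N,J \right)} = \left(-3\right) \left(-4\right) = 12$)
$m{\left(z \right)} = 12 z$ ($m{\left(z \right)} = 12 z + 0 = 12 z$)
$\left(m{\left(15 \right)} + R{\left(-2 \right)}\right)^{2} = \left(12 \cdot 15 + \left(-2\right)^{2}\right)^{2} = \left(180 + 4\right)^{2} = 184^{2} = 33856$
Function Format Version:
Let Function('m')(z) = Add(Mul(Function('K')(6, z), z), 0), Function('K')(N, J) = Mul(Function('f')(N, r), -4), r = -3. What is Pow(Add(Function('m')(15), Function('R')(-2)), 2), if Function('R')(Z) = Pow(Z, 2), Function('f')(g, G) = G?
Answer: 33856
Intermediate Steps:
Function('K')(N, J) = 12 (Function('K')(N, J) = Mul(-3, -4) = 12)
Function('m')(z) = Mul(12, z) (Function('m')(z) = Add(Mul(12, z), 0) = Mul(12, z))
Pow(Add(Function('m')(15), Function('R')(-2)), 2) = Pow(Add(Mul(12, 15), Pow(-2, 2)), 2) = Pow(Add(180, 4), 2) = Pow(184, 2) = 33856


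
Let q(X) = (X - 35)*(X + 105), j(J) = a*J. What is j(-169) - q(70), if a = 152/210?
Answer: -655969/105 ≈ -6247.3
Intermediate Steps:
a = 76/105 (a = 152*(1/210) = 76/105 ≈ 0.72381)
j(J) = 76*J/105
q(X) = (-35 + X)*(105 + X)
j(-169) - q(70) = (76/105)*(-169) - (-3675 + 70² + 70*70) = -12844/105 - (-3675 + 4900 + 4900) = -12844/105 - 1*6125 = -12844/105 - 6125 = -655969/105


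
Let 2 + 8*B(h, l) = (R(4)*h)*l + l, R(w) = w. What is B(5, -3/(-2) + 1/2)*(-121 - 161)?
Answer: -1410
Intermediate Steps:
B(h, l) = -¼ + l/8 + h*l/2 (B(h, l) = -¼ + ((4*h)*l + l)/8 = -¼ + (4*h*l + l)/8 = -¼ + (l + 4*h*l)/8 = -¼ + (l/8 + h*l/2) = -¼ + l/8 + h*l/2)
B(5, -3/(-2) + 1/2)*(-121 - 161) = (-¼ + (-3/(-2) + 1/2)/8 + (½)*5*(-3/(-2) + 1/2))*(-121 - 161) = (-¼ + (-3*(-½) + 1*(½))/8 + (½)*5*(-3*(-½) + 1*(½)))*(-282) = (-¼ + (3/2 + ½)/8 + (½)*5*(3/2 + ½))*(-282) = (-¼ + (⅛)*2 + (½)*5*2)*(-282) = (-¼ + ¼ + 5)*(-282) = 5*(-282) = -1410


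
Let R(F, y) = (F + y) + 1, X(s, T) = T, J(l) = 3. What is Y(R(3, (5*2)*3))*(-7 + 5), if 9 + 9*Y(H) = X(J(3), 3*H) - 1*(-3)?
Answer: -64/3 ≈ -21.333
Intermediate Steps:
R(F, y) = 1 + F + y
Y(H) = -⅔ + H/3 (Y(H) = -1 + (3*H - 1*(-3))/9 = -1 + (3*H + 3)/9 = -1 + (3 + 3*H)/9 = -1 + (⅓ + H/3) = -⅔ + H/3)
Y(R(3, (5*2)*3))*(-7 + 5) = (-⅔ + (1 + 3 + (5*2)*3)/3)*(-7 + 5) = (-⅔ + (1 + 3 + 10*3)/3)*(-2) = (-⅔ + (1 + 3 + 30)/3)*(-2) = (-⅔ + (⅓)*34)*(-2) = (-⅔ + 34/3)*(-2) = (32/3)*(-2) = -64/3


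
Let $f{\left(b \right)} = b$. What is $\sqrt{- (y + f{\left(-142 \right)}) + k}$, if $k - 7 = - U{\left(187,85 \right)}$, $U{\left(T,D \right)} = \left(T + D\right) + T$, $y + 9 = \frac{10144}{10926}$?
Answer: $\frac{i \sqrt{1001207045}}{1821} \approx 17.376 i$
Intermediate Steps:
$y = - \frac{44095}{5463}$ ($y = -9 + \frac{10144}{10926} = -9 + 10144 \cdot \frac{1}{10926} = -9 + \frac{5072}{5463} = - \frac{44095}{5463} \approx -8.0716$)
$U{\left(T,D \right)} = D + 2 T$ ($U{\left(T,D \right)} = \left(D + T\right) + T = D + 2 T$)
$k = -452$ ($k = 7 - \left(85 + 2 \cdot 187\right) = 7 - \left(85 + 374\right) = 7 - 459 = -452$)
$\sqrt{- (y + f{\left(-142 \right)}) + k} = \sqrt{- (- \frac{44095}{5463} - 142) - 452} = \sqrt{\left(-1\right) \left(- \frac{819841}{5463}\right) - 452} = \sqrt{\frac{819841}{5463} - 452} = \sqrt{- \frac{1649435}{5463}} = \frac{i \sqrt{1001207045}}{1821}$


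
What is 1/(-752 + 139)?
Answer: -1/613 ≈ -0.0016313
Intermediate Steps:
1/(-752 + 139) = 1/(-613) = -1/613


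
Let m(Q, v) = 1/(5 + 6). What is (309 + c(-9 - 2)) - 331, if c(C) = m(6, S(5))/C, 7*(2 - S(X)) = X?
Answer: -2663/121 ≈ -22.008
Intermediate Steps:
S(X) = 2 - X/7
m(Q, v) = 1/11
c(C) = 1/(11*C)
(309 + c(-9 - 2)) - 331 = (309 + 1/(11*(-9 - 2))) - 331 = (309 + (1/11)/(-11)) - 331 = (309 + (1/11)*(-1/11)) - 331 = (309 - 1/121) - 331 = 37388/121 - 331 = -2663/121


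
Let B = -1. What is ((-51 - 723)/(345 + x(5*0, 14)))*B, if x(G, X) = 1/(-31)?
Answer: 11997/5347 ≈ 2.2437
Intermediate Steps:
x(G, X) = -1/31
((-51 - 723)/(345 + x(5*0, 14)))*B = ((-51 - 723)/(345 - 1/31))*(-1) = -774/10694/31*(-1) = -774*31/10694*(-1) = -11997/5347*(-1) = 11997/5347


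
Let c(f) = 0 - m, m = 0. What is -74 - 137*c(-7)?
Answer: -74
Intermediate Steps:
c(f) = 0 (c(f) = 0 - 1*0 = 0 + 0 = 0)
-74 - 137*c(-7) = -74 - 137*0 = -74 + 0 = -74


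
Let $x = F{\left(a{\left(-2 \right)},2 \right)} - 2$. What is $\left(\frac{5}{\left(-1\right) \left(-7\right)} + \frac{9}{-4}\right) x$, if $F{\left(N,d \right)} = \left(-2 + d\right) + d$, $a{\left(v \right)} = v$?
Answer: $0$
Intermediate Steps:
$F{\left(N,d \right)} = -2 + 2 d$
$x = 0$ ($x = \left(-2 + 2 \cdot 2\right) - 2 = \left(-2 + 4\right) - 2 = 2 - 2 = 0$)
$\left(\frac{5}{\left(-1\right) \left(-7\right)} + \frac{9}{-4}\right) x = \left(\frac{5}{\left(-1\right) \left(-7\right)} + \frac{9}{-4}\right) 0 = \left(\frac{5}{7} + 9 \left(- \frac{1}{4}\right)\right) 0 = \left(5 \cdot \frac{1}{7} - \frac{9}{4}\right) 0 = \left(\frac{5}{7} - \frac{9}{4}\right) 0 = \left(- \frac{43}{28}\right) 0 = 0$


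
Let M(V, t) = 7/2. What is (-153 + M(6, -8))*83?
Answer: -24817/2 ≈ -12409.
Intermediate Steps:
M(V, t) = 7/2 (M(V, t) = 7*(1/2) = 7/2)
(-153 + M(6, -8))*83 = (-153 + 7/2)*83 = -299/2*83 = -24817/2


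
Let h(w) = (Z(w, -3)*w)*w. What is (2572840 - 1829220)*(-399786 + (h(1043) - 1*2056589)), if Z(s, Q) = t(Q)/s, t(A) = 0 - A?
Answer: -1824282790520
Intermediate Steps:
t(A) = -A
Z(s, Q) = -Q/s (Z(s, Q) = (-Q)/s = -Q/s)
h(w) = 3*w (h(w) = ((-1*(-3)/w)*w)*w = ((3/w)*w)*w = 3*w)
(2572840 - 1829220)*(-399786 + (h(1043) - 1*2056589)) = (2572840 - 1829220)*(-399786 + (3*1043 - 1*2056589)) = 743620*(-399786 + (3129 - 2056589)) = 743620*(-399786 - 2053460) = 743620*(-2453246) = -1824282790520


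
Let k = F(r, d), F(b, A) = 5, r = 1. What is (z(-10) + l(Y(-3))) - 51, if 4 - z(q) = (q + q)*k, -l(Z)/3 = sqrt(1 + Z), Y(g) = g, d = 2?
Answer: 53 - 3*I*sqrt(2) ≈ 53.0 - 4.2426*I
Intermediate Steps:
k = 5
l(Z) = -3*sqrt(1 + Z)
z(q) = 4 - 10*q (z(q) = 4 - (q + q)*5 = 4 - 2*q*5 = 4 - 10*q)
(z(-10) + l(Y(-3))) - 51 = ((4 - 10*(-10)) - 3*sqrt(1 - 3)) - 51 = ((4 + 100) - 3*I*sqrt(2)) - 51 = (104 - 3*I*sqrt(2)) - 51 = 53 - 3*I*sqrt(2)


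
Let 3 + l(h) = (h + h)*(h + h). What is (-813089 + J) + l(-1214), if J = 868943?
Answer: 5951035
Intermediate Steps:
l(h) = -3 + 4*h**2 (l(h) = -3 + (h + h)*(h + h) = -3 + (2*h)*(2*h) = -3 + 4*h**2)
(-813089 + J) + l(-1214) = (-813089 + 868943) + (-3 + 4*(-1214)**2) = 55854 + (-3 + 4*1473796) = 55854 + (-3 + 5895184) = 55854 + 5895181 = 5951035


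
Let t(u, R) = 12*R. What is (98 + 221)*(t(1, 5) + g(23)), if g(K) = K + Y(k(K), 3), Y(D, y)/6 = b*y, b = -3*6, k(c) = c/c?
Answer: -76879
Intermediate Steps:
k(c) = 1
b = -18
Y(D, y) = -108*y (Y(D, y) = 6*(-18*y) = -108*y)
g(K) = -324 + K (g(K) = K - 108*3 = K - 324 = -324 + K)
(98 + 221)*(t(1, 5) + g(23)) = (98 + 221)*(12*5 + (-324 + 23)) = 319*(60 - 301) = 319*(-241) = -76879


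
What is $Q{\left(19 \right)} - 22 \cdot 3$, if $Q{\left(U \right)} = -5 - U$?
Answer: $-90$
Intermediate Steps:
$Q{\left(19 \right)} - 22 \cdot 3 = \left(-5 - 19\right) - 22 \cdot 3 = \left(-5 - 19\right) - 66 = -24 - 66 = -90$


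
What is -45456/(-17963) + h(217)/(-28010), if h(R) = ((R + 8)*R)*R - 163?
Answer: -94521141773/251571815 ≈ -375.72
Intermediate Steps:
h(R) = -163 + R²*(8 + R) (h(R) = ((8 + R)*R)*R - 163 = (R*(8 + R))*R - 163 = R²*(8 + R) - 163 = -163 + R²*(8 + R))
-45456/(-17963) + h(217)/(-28010) = -45456/(-17963) + (-163 + 217³ + 8*217²)/(-28010) = -45456*(-1/17963) + (-163 + 10218313 + 8*47089)*(-1/28010) = 45456/17963 + (-163 + 10218313 + 376712)*(-1/28010) = 45456/17963 + 10594862*(-1/28010) = 45456/17963 - 5297431/14005 = -94521141773/251571815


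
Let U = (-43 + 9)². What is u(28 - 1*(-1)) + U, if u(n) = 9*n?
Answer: 1417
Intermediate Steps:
U = 1156 (U = (-34)² = 1156)
u(28 - 1*(-1)) + U = 9*(28 - 1*(-1)) + 1156 = 9*(28 + 1) + 1156 = 9*29 + 1156 = 261 + 1156 = 1417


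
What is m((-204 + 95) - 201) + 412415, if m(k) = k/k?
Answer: 412416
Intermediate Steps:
m(k) = 1
m((-204 + 95) - 201) + 412415 = 1 + 412415 = 412416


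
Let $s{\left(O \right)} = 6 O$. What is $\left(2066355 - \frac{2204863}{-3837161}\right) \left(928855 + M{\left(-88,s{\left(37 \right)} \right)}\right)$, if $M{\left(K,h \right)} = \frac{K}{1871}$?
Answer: $\frac{13779604944051060168106}{7179328231} \approx 1.9193 \cdot 10^{12}$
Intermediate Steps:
$M{\left(K,h \right)} = \frac{K}{1871}$ ($M{\left(K,h \right)} = K \frac{1}{1871} = \frac{K}{1871}$)
$\left(2066355 - \frac{2204863}{-3837161}\right) \left(928855 + M{\left(-88,s{\left(37 \right)} \right)}\right) = \left(2066355 - \frac{2204863}{-3837161}\right) \left(928855 + \frac{1}{1871} \left(-88\right)\right) = \left(2066355 - - \frac{2204863}{3837161}\right) \left(928855 - \frac{88}{1871}\right) = \left(2066355 + \frac{2204863}{3837161}\right) \frac{1737887617}{1871} = \frac{7928939023018}{3837161} \cdot \frac{1737887617}{1871} = \frac{13779604944051060168106}{7179328231}$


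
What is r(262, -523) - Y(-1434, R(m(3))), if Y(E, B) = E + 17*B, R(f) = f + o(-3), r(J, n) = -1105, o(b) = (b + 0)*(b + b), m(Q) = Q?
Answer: -28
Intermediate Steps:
o(b) = 2*b**2 (o(b) = b*(2*b) = 2*b**2)
R(f) = 18 + f (R(f) = f + 2*(-3)**2 = f + 2*9 = f + 18 = 18 + f)
r(262, -523) - Y(-1434, R(m(3))) = -1105 - (-1434 + 17*(18 + 3)) = -1105 - (-1434 + 17*21) = -1105 - (-1434 + 357) = -1105 - 1*(-1077) = -1105 + 1077 = -28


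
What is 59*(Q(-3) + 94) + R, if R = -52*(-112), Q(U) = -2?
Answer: 11252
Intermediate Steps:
R = 5824
59*(Q(-3) + 94) + R = 59*(-2 + 94) + 5824 = 59*92 + 5824 = 5428 + 5824 = 11252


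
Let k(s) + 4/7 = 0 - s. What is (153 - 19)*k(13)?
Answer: -12730/7 ≈ -1818.6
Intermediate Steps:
k(s) = -4/7 - s (k(s) = -4/7 + (0 - s) = -4/7 - s)
(153 - 19)*k(13) = (153 - 19)*(-4/7 - 1*13) = 134*(-4/7 - 13) = 134*(-95/7) = -12730/7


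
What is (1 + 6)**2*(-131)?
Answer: -6419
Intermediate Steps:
(1 + 6)**2*(-131) = 7**2*(-131) = 49*(-131) = -6419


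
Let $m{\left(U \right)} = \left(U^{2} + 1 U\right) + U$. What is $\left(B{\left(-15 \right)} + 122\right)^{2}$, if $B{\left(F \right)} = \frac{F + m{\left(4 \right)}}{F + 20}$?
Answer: $\frac{383161}{25} \approx 15326.0$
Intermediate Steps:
$m{\left(U \right)} = U^{2} + 2 U$ ($m{\left(U \right)} = \left(U^{2} + U\right) + U = \left(U + U^{2}\right) + U = U^{2} + 2 U$)
$B{\left(F \right)} = \frac{24 + F}{20 + F}$ ($B{\left(F \right)} = \frac{F + 4 \left(2 + 4\right)}{F + 20} = \frac{F + 4 \cdot 6}{20 + F} = \frac{F + 24}{20 + F} = \frac{24 + F}{20 + F}$)
$\left(B{\left(-15 \right)} + 122\right)^{2} = \left(\frac{24 - 15}{20 - 15} + 122\right)^{2} = \left(\frac{1}{5} \cdot 9 + 122\right)^{2} = \left(\frac{9}{5} + 122\right)^{2} = \left(\frac{619}{5}\right)^{2} = \frac{383161}{25}$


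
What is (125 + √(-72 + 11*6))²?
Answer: (125 + I*√6)² ≈ 15619.0 + 612.37*I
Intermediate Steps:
(125 + √(-72 + 11*6))² = (125 + √(-72 + 66))² = (125 + √(-6))² = (125 + I*√6)²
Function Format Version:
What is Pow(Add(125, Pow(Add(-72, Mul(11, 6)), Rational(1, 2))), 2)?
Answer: Pow(Add(125, Mul(I, Pow(6, Rational(1, 2)))), 2) ≈ Add(15619., Mul(612.37, I))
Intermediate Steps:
Pow(Add(125, Pow(Add(-72, Mul(11, 6)), Rational(1, 2))), 2) = Pow(Add(125, Pow(Add(-72, 66), Rational(1, 2))), 2) = Pow(Add(125, Pow(-6, Rational(1, 2))), 2) = Pow(Add(125, Mul(I, Pow(6, Rational(1, 2)))), 2)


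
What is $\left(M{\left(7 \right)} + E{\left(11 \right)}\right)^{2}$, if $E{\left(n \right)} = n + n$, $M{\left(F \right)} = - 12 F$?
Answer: $3844$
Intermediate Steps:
$E{\left(n \right)} = 2 n$
$\left(M{\left(7 \right)} + E{\left(11 \right)}\right)^{2} = \left(\left(-12\right) 7 + 2 \cdot 11\right)^{2} = \left(-84 + 22\right)^{2} = \left(-62\right)^{2} = 3844$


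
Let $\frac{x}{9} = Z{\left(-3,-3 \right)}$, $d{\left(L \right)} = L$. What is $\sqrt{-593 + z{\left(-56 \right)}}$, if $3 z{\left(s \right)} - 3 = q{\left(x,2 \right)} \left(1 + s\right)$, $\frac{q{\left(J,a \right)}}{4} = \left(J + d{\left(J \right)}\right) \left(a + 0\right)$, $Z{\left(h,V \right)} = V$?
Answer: $4 \sqrt{458} \approx 85.604$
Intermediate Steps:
$x = -27$ ($x = 9 \left(-3\right) = -27$)
$q{\left(J,a \right)} = 8 J a$ ($q{\left(J,a \right)} = 4 \left(J + J\right) \left(a + 0\right) = 4 \cdot 2 J a = 8 J a$)
$z{\left(s \right)} = -143 - 144 s$ ($z{\left(s \right)} = 1 + \frac{8 \left(-27\right) 2 \left(1 + s\right)}{3} = 1 + \frac{\left(-432\right) \left(1 + s\right)}{3} = 1 + \frac{-432 - 432 s}{3} = 1 - \left(144 + 144 s\right) = -143 - 144 s$)
$\sqrt{-593 + z{\left(-56 \right)}} = \sqrt{-593 - -7921} = \sqrt{-593 + \left(-143 + 8064\right)} = \sqrt{-593 + 7921} = \sqrt{7328} = 4 \sqrt{458}$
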